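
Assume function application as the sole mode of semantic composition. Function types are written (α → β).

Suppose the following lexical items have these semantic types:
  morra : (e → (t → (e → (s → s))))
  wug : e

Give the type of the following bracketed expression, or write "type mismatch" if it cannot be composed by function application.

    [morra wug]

[morra wug]: functor morra : (e → (t → (e → (s → s)))), argument wug : e; result (t → (e → (s → s))).

(t → (e → (s → s)))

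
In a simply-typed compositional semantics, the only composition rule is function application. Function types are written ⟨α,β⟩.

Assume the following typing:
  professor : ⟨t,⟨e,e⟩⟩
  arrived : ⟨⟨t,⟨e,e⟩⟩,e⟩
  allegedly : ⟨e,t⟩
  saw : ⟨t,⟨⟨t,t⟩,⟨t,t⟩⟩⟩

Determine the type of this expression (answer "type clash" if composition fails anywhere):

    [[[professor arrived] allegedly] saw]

At [professor arrived], arrived : ⟨⟨t,⟨e,e⟩⟩,e⟩ takes professor : ⟨t,⟨e,e⟩⟩, giving e.
At [[professor arrived] allegedly], allegedly : ⟨e,t⟩ takes [professor arrived] : e, giving t.
At [[[professor arrived] allegedly] saw], saw : ⟨t,⟨⟨t,t⟩,⟨t,t⟩⟩⟩ takes [[professor arrived] allegedly] : t, giving ⟨⟨t,t⟩,⟨t,t⟩⟩.

⟨⟨t,t⟩,⟨t,t⟩⟩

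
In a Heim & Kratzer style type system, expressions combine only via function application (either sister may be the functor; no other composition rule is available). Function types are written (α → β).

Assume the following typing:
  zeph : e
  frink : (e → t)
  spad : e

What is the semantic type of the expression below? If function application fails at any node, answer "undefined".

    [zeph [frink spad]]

undefined

At [frink spad], frink : (e → t) takes spad : e, giving t.
[zeph [frink spad]]: e and t cannot combine by function application — type clash.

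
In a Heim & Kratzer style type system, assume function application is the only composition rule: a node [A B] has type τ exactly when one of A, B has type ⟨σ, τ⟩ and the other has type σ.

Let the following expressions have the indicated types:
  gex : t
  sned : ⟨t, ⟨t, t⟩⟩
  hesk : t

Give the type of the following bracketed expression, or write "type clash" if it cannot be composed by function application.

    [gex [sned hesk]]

t

[sned hesk]: ⟨t, ⟨t, t⟩⟩ applied to t yields ⟨t, t⟩.
[gex [sned hesk]]: ⟨t, t⟩ applied to t yields t.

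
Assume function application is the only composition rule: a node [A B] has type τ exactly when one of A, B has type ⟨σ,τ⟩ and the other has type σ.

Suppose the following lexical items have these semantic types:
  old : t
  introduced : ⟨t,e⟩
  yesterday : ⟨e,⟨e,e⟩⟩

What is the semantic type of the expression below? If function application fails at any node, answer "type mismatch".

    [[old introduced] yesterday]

⟨e,e⟩

[old introduced]: functor introduced : ⟨t,e⟩, argument old : t; result e.
[[old introduced] yesterday]: functor yesterday : ⟨e,⟨e,e⟩⟩, argument [old introduced] : e; result ⟨e,e⟩.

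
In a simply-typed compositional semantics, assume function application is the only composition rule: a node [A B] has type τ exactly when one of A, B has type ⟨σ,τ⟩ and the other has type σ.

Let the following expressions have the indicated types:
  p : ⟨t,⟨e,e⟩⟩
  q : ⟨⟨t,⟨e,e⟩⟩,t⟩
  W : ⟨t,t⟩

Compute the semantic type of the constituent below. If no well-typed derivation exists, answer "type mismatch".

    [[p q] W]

[p q]: ⟨⟨t,⟨e,e⟩⟩,t⟩ applied to ⟨t,⟨e,e⟩⟩ yields t.
[[p q] W]: ⟨t,t⟩ applied to t yields t.

t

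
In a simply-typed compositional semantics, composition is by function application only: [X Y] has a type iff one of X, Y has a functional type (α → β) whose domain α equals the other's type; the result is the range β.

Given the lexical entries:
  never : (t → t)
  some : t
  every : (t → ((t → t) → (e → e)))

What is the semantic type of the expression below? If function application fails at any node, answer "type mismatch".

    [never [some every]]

At [some every], every : (t → ((t → t) → (e → e))) takes some : t, giving ((t → t) → (e → e)).
At [never [some every]], [some every] : ((t → t) → (e → e)) takes never : (t → t), giving (e → e).

(e → e)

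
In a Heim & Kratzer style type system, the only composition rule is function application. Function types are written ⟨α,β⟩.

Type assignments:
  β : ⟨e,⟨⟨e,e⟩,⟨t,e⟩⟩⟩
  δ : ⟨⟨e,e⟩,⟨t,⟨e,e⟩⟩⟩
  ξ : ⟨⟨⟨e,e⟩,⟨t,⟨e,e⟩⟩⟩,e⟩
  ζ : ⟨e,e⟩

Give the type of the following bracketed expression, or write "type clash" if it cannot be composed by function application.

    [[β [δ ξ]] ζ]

⟨t,e⟩

[δ ξ]: ⟨⟨⟨e,e⟩,⟨t,⟨e,e⟩⟩⟩,e⟩ applied to ⟨⟨e,e⟩,⟨t,⟨e,e⟩⟩⟩ yields e.
[β [δ ξ]]: ⟨e,⟨⟨e,e⟩,⟨t,e⟩⟩⟩ applied to e yields ⟨⟨e,e⟩,⟨t,e⟩⟩.
[[β [δ ξ]] ζ]: ⟨⟨e,e⟩,⟨t,e⟩⟩ applied to ⟨e,e⟩ yields ⟨t,e⟩.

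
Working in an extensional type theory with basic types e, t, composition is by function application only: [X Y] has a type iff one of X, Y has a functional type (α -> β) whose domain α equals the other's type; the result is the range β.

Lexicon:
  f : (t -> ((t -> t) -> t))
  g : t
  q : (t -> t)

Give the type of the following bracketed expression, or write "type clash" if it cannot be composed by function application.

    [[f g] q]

t

At [f g], f : (t -> ((t -> t) -> t)) takes g : t, giving ((t -> t) -> t).
At [[f g] q], [f g] : ((t -> t) -> t) takes q : (t -> t), giving t.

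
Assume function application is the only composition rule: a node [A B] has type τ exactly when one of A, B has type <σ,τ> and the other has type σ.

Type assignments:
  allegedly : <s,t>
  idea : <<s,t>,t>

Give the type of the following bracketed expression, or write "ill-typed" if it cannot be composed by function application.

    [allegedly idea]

t

[allegedly idea] — idea of type <<s,t>,t> combines with allegedly of type <s,t>: type t.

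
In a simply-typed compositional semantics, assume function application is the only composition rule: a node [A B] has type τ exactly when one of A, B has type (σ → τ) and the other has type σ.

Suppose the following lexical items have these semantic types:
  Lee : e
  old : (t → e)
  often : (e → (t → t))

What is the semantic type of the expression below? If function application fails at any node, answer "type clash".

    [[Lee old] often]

type clash

At [Lee old]: neither e nor (t → e) can take the other as argument; the node is ill-typed.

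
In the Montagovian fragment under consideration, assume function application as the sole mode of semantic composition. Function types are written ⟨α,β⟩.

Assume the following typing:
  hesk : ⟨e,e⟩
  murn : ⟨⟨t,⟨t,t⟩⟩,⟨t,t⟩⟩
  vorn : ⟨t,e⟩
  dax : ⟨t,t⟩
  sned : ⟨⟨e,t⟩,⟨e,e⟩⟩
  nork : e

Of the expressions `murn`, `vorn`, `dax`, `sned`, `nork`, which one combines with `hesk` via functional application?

nork

murn : ⟨⟨t,⟨t,t⟩⟩,⟨t,t⟩⟩ — does not combine with hesk.
vorn : ⟨t,e⟩ — does not combine with hesk.
dax : ⟨t,t⟩ — does not combine with hesk.
sned : ⟨⟨e,t⟩,⟨e,e⟩⟩ — does not combine with hesk.
nork — combines: hesk : ⟨e,e⟩ takes nork : e as argument, giving e.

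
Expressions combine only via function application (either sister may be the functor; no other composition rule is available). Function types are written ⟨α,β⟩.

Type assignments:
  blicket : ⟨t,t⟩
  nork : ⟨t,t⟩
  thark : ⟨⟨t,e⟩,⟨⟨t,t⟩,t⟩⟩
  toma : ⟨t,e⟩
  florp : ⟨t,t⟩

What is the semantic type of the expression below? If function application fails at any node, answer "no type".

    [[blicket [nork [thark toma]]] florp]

[thark toma] — thark of type ⟨⟨t,e⟩,⟨⟨t,t⟩,t⟩⟩ combines with toma of type ⟨t,e⟩: type ⟨⟨t,t⟩,t⟩.
[nork [thark toma]] — [thark toma] of type ⟨⟨t,t⟩,t⟩ combines with nork of type ⟨t,t⟩: type t.
[blicket [nork [thark toma]]] — blicket of type ⟨t,t⟩ combines with [nork [thark toma]] of type t: type t.
[[blicket [nork [thark toma]]] florp] — florp of type ⟨t,t⟩ combines with [blicket [nork [thark toma]]] of type t: type t.

t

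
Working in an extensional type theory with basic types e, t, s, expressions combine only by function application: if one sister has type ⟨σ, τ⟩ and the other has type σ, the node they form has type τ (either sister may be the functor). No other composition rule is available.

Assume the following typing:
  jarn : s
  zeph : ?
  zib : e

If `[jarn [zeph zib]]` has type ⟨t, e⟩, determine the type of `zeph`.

⟨e, ⟨s, ⟨t, e⟩⟩⟩

For [jarn [zeph zib]] to have type ⟨t, e⟩ with jarn of type s, [zeph zib] must be the function: [zeph zib] : ⟨s, ⟨t, e⟩⟩.
For [zeph zib] to have type ⟨s, ⟨t, e⟩⟩ with zib of type e, zeph must be the function: zeph : ⟨e, ⟨s, ⟨t, e⟩⟩⟩.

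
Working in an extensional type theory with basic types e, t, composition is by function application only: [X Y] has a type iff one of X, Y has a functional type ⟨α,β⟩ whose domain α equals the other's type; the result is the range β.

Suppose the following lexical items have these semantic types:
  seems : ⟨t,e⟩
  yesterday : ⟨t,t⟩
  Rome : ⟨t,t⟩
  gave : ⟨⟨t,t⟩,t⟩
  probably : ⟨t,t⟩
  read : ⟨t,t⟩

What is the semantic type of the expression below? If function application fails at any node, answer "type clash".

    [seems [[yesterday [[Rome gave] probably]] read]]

e

[Rome gave] — gave of type ⟨⟨t,t⟩,t⟩ combines with Rome of type ⟨t,t⟩: type t.
[[Rome gave] probably] — probably of type ⟨t,t⟩ combines with [Rome gave] of type t: type t.
[yesterday [[Rome gave] probably]] — yesterday of type ⟨t,t⟩ combines with [[Rome gave] probably] of type t: type t.
[[yesterday [[Rome gave] probably]] read] — read of type ⟨t,t⟩ combines with [yesterday [[Rome gave] probably]] of type t: type t.
[seems [[yesterday [[Rome gave] probably]] read]] — seems of type ⟨t,e⟩ combines with [[yesterday [[Rome gave] probably]] read] of type t: type e.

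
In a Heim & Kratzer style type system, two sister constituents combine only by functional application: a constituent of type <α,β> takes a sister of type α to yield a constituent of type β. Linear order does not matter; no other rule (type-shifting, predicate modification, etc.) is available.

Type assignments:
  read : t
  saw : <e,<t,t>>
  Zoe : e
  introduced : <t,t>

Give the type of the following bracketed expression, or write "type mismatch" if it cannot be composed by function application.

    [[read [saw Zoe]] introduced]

At [saw Zoe], saw : <e,<t,t>> takes Zoe : e, giving <t,t>.
At [read [saw Zoe]], [saw Zoe] : <t,t> takes read : t, giving t.
At [[read [saw Zoe]] introduced], introduced : <t,t> takes [read [saw Zoe]] : t, giving t.

t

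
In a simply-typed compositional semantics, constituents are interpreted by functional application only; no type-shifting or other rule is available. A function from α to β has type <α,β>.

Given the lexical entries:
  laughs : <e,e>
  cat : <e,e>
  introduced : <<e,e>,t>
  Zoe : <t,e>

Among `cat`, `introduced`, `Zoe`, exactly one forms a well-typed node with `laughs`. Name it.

introduced

cat : <e,e> — neither side's domain matches the other.
introduced — combines: introduced : <<e,e>,t> takes laughs : <e,e> as argument, giving t.
Zoe : <t,e> — neither side's domain matches the other.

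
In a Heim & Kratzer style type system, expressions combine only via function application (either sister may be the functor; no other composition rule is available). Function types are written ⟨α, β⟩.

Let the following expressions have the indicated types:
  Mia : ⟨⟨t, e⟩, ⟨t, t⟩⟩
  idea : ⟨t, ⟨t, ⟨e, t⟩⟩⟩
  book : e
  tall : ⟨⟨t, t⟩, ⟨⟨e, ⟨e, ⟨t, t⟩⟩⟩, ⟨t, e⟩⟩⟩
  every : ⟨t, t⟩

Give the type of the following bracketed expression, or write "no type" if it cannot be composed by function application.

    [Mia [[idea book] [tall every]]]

no type

[idea book]: ⟨t, ⟨t, ⟨e, t⟩⟩⟩ with e — neither is a function whose domain matches the other; composition fails here.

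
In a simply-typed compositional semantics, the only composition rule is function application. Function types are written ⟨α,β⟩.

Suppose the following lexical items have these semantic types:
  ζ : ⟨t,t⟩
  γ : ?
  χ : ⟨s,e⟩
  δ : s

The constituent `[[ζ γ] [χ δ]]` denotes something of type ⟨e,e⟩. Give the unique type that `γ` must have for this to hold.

⟨⟨t,t⟩,⟨e,⟨e,e⟩⟩⟩

[[ζ γ] [χ δ]] must have type ⟨e,e⟩. The sister [χ δ] has type e; that is not a function onto ⟨e,e⟩, so [ζ γ] must be the functor, of type ⟨e,⟨e,e⟩⟩.
[ζ γ] must have type ⟨e,⟨e,e⟩⟩. The sister ζ has type ⟨t,t⟩; that is not a function onto ⟨e,⟨e,e⟩⟩, so γ must be the functor, of type ⟨⟨t,t⟩,⟨e,⟨e,e⟩⟩⟩.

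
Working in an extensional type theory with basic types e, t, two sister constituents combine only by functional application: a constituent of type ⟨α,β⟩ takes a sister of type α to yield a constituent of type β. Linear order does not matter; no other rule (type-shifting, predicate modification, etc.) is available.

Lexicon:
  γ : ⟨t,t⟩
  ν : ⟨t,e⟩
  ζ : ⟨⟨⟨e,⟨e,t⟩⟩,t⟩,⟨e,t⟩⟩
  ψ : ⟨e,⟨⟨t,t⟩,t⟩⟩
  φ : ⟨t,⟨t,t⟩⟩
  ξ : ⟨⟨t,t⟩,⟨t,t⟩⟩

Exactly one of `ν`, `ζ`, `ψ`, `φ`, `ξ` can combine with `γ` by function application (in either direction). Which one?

ν : ⟨t,e⟩ — neither side's domain matches the other.
ζ : ⟨⟨⟨e,⟨e,t⟩⟩,t⟩,⟨e,t⟩⟩ — neither side's domain matches the other.
ψ : ⟨e,⟨⟨t,t⟩,t⟩⟩ — neither side's domain matches the other.
φ : ⟨t,⟨t,t⟩⟩ — neither side's domain matches the other.
ξ — combines: ξ : ⟨⟨t,t⟩,⟨t,t⟩⟩ takes γ : ⟨t,t⟩ as argument, giving ⟨t,t⟩.

ξ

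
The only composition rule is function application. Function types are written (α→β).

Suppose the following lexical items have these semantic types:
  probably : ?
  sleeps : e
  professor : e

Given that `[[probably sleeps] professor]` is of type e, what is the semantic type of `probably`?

For [[probably sleeps] professor] to have type e with professor of type e, [probably sleeps] must be the function: [probably sleeps] : (e→e).
For [probably sleeps] to have type (e→e) with sleeps of type e, probably must be the function: probably : (e→(e→e)).

(e→(e→e))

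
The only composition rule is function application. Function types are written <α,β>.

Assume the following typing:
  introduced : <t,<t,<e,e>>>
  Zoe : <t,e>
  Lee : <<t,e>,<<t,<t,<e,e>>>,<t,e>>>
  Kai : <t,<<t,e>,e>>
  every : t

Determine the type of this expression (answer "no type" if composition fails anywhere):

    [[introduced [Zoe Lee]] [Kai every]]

[Zoe Lee]: functor Lee : <<t,e>,<<t,<t,<e,e>>>,<t,e>>>, argument Zoe : <t,e>; result <<t,<t,<e,e>>>,<t,e>>.
[introduced [Zoe Lee]]: functor [Zoe Lee] : <<t,<t,<e,e>>>,<t,e>>, argument introduced : <t,<t,<e,e>>>; result <t,e>.
[Kai every]: functor Kai : <t,<<t,e>,e>>, argument every : t; result <<t,e>,e>.
[[introduced [Zoe Lee]] [Kai every]]: functor [Kai every] : <<t,e>,e>, argument [introduced [Zoe Lee]] : <t,e>; result e.

e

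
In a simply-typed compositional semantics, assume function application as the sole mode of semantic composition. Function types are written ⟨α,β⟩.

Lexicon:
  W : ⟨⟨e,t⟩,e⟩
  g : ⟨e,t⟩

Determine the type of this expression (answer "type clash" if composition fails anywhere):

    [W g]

[W g]: functor W : ⟨⟨e,t⟩,e⟩, argument g : ⟨e,t⟩; result e.

e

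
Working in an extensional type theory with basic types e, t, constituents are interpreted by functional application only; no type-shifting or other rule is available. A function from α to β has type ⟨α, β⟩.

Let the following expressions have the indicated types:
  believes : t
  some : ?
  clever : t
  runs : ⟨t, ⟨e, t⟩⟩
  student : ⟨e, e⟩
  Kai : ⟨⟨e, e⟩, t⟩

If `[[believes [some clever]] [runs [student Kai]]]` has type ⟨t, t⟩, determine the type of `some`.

⟨t, ⟨t, ⟨⟨e, t⟩, ⟨t, t⟩⟩⟩⟩

[[believes [some clever]] [runs [student Kai]]] must have type ⟨t, t⟩. The sister [runs [student Kai]] has type ⟨e, t⟩; that is not a function onto ⟨t, t⟩, so [believes [some clever]] must be the functor, of type ⟨⟨e, t⟩, ⟨t, t⟩⟩.
[believes [some clever]] must have type ⟨⟨e, t⟩, ⟨t, t⟩⟩. The sister believes has type t; that is not a function onto ⟨⟨e, t⟩, ⟨t, t⟩⟩, so [some clever] must be the functor, of type ⟨t, ⟨⟨e, t⟩, ⟨t, t⟩⟩⟩.
[some clever] must have type ⟨t, ⟨⟨e, t⟩, ⟨t, t⟩⟩⟩. The sister clever has type t; that is not a function onto ⟨t, ⟨⟨e, t⟩, ⟨t, t⟩⟩⟩, so some must be the functor, of type ⟨t, ⟨t, ⟨⟨e, t⟩, ⟨t, t⟩⟩⟩⟩.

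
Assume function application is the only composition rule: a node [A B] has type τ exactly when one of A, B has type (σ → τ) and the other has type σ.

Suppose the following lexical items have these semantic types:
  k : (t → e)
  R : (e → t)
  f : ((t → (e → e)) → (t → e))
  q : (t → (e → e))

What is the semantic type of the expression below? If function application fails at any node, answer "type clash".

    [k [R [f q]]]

type clash

[f q]: functor f : ((t → (e → e)) → (t → e)), argument q : (t → (e → e)); result (t → e).
[R [f q]]: (e → t) and (t → e) cannot combine by function application — type clash.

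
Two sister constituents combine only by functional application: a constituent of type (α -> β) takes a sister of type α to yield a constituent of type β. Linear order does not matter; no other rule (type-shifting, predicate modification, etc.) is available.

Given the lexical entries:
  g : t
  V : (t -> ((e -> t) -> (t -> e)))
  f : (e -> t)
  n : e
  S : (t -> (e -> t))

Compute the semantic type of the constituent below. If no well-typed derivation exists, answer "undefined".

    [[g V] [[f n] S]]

(t -> e)

[g V] — V of type (t -> ((e -> t) -> (t -> e))) combines with g of type t: type ((e -> t) -> (t -> e)).
[f n] — f of type (e -> t) combines with n of type e: type t.
[[f n] S] — S of type (t -> (e -> t)) combines with [f n] of type t: type (e -> t).
[[g V] [[f n] S]] — [g V] of type ((e -> t) -> (t -> e)) combines with [[f n] S] of type (e -> t): type (t -> e).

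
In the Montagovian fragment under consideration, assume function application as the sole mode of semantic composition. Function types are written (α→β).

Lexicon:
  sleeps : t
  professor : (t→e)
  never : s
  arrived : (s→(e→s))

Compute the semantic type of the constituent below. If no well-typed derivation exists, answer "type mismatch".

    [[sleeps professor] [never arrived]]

s

[sleeps professor]: functor professor : (t→e), argument sleeps : t; result e.
[never arrived]: functor arrived : (s→(e→s)), argument never : s; result (e→s).
[[sleeps professor] [never arrived]]: functor [never arrived] : (e→s), argument [sleeps professor] : e; result s.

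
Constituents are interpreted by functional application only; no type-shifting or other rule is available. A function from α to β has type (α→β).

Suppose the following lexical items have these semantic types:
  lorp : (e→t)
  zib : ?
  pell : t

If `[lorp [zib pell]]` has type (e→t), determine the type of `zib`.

(t→((e→t)→(e→t)))

[lorp [zib pell]] is required to be (e→t). lorp : (e→t) cannot yield (e→t) as functor, so [zib pell] : ((e→t)→(e→t)).
[zib pell] is required to be ((e→t)→(e→t)). pell : t cannot yield ((e→t)→(e→t)) as functor, so zib : (t→((e→t)→(e→t))).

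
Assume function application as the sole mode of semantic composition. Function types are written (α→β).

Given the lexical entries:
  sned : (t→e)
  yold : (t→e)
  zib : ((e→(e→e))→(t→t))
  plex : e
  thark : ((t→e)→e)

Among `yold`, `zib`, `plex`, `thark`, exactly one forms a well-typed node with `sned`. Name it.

thark

yold : (t→e) — does not combine with sned.
zib : ((e→(e→e))→(t→t)) — does not combine with sned.
plex : e — does not combine with sned.
thark — combines: thark : ((t→e)→e) takes sned : (t→e) as argument, giving e.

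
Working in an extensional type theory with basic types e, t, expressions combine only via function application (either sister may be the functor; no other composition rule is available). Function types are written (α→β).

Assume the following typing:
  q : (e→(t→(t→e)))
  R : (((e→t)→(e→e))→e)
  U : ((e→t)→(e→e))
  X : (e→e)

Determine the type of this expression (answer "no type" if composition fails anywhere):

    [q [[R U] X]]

[R U] — R of type (((e→t)→(e→e))→e) combines with U of type ((e→t)→(e→e)): type e.
[[R U] X] — X of type (e→e) combines with [R U] of type e: type e.
[q [[R U] X]] — q of type (e→(t→(t→e))) combines with [[R U] X] of type e: type (t→(t→e)).

(t→(t→e))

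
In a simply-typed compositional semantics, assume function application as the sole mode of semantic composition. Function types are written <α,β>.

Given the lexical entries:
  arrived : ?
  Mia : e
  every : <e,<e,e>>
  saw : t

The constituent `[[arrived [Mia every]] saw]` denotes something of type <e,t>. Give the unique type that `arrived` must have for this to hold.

For [[arrived [Mia every]] saw] to have type <e,t> with saw of type t, [arrived [Mia every]] must be the function: [arrived [Mia every]] : <t,<e,t>>.
For [arrived [Mia every]] to have type <t,<e,t>> with [Mia every] of type <e,e>, arrived must be the function: arrived : <<e,e>,<t,<e,t>>>.

<<e,e>,<t,<e,t>>>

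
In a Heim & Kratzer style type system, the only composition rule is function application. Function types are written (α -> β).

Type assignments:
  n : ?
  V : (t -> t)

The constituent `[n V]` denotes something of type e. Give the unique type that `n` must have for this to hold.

((t -> t) -> e)

[n V] must have type e. The sister V has type (t -> t); that is not a function onto e, so n must be the functor, of type ((t -> t) -> e).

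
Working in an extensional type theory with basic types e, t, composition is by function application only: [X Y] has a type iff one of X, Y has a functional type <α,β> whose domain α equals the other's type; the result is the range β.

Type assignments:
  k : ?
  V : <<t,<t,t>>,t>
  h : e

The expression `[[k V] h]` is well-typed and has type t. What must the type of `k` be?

<<<t,<t,t>>,t>,<e,t>>

For [[k V] h] to have type t with h of type e, [k V] must be the function: [k V] : <e,t>.
For [k V] to have type <e,t> with V of type <<t,<t,t>>,t>, k must be the function: k : <<<t,<t,t>>,t>,<e,t>>.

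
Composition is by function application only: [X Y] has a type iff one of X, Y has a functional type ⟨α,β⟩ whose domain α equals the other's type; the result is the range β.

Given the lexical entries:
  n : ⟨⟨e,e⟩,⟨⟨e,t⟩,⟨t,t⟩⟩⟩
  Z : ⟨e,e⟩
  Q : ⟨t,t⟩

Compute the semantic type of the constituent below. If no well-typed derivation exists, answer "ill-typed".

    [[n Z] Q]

At [n Z], n : ⟨⟨e,e⟩,⟨⟨e,t⟩,⟨t,t⟩⟩⟩ takes Z : ⟨e,e⟩, giving ⟨⟨e,t⟩,⟨t,t⟩⟩.
[[n Z] Q]: ⟨⟨e,t⟩,⟨t,t⟩⟩ and ⟨t,t⟩ cannot combine by function application — type clash.

ill-typed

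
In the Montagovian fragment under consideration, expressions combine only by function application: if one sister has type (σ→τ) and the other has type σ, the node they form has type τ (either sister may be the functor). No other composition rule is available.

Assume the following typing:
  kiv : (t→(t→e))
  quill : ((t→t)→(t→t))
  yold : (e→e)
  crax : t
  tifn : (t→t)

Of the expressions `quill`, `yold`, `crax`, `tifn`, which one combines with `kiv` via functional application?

quill : ((t→t)→(t→t)) — does not combine with kiv.
yold : (e→e) — does not combine with kiv.
crax — combines: kiv : (t→(t→e)) takes crax : t as argument, giving (t→e).
tifn : (t→t) — does not combine with kiv.

crax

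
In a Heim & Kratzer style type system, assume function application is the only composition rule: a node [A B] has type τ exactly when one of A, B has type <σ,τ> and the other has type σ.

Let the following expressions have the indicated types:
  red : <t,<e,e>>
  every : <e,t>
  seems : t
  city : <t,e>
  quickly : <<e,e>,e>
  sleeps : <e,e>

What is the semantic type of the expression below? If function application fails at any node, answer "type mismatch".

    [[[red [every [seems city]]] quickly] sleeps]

e

[seems city]: functor city : <t,e>, argument seems : t; result e.
[every [seems city]]: functor every : <e,t>, argument [seems city] : e; result t.
[red [every [seems city]]]: functor red : <t,<e,e>>, argument [every [seems city]] : t; result <e,e>.
[[red [every [seems city]]] quickly]: functor quickly : <<e,e>,e>, argument [red [every [seems city]]] : <e,e>; result e.
[[[red [every [seems city]]] quickly] sleeps]: functor sleeps : <e,e>, argument [[red [every [seems city]]] quickly] : e; result e.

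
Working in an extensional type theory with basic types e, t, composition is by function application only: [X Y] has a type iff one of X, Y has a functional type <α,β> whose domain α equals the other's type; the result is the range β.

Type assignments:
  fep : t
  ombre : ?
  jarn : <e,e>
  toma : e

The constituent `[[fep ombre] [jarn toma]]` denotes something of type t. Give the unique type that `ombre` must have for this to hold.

[[fep ombre] [jarn toma]] must have type t. The sister [jarn toma] has type e; that is not a function onto t, so [fep ombre] must be the functor, of type <e,t>.
[fep ombre] must have type <e,t>. The sister fep has type t; that is not a function onto <e,t>, so ombre must be the functor, of type <t,<e,t>>.

<t,<e,t>>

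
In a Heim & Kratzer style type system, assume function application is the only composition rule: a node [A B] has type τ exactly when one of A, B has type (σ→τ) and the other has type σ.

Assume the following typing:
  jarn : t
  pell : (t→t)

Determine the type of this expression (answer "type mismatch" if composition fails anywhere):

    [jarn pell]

t

[jarn pell]: pell is (t→t), jarn is t; result t.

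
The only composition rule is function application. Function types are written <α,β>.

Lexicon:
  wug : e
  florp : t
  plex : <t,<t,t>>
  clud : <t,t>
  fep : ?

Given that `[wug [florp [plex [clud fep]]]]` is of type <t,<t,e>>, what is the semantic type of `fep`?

<<t,t>,<<t,<t,t>>,<t,<e,<t,<t,e>>>>>>

At [wug [florp [plex [clud fep]]]] (required: <t,<t,e>>): wug is e, which is not a function with range <t,<t,e>>; hence [florp [plex [clud fep]]] is the functor — type <e,<t,<t,e>>>.
At [florp [plex [clud fep]]] (required: <e,<t,<t,e>>>): florp is t, which is not a function with range <e,<t,<t,e>>>; hence [plex [clud fep]] is the functor — type <t,<e,<t,<t,e>>>>.
At [plex [clud fep]] (required: <t,<e,<t,<t,e>>>>): plex is <t,<t,t>>, which is not a function with range <t,<e,<t,<t,e>>>>; hence [clud fep] is the functor — type <<t,<t,t>>,<t,<e,<t,<t,e>>>>>.
At [clud fep] (required: <<t,<t,t>>,<t,<e,<t,<t,e>>>>>): clud is <t,t>, which is not a function with range <<t,<t,t>>,<t,<e,<t,<t,e>>>>>; hence fep is the functor — type <<t,t>,<<t,<t,t>>,<t,<e,<t,<t,e>>>>>>.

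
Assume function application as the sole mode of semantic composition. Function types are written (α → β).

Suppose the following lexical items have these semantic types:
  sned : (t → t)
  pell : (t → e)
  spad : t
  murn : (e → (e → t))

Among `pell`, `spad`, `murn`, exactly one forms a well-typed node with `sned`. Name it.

spad

pell : (t → e) — sned needs t; pell needs t; neither fits.
spad — combines: sned : (t → t) takes spad : t as argument, giving t.
murn : (e → (e → t)) — sned needs t; murn needs e; neither fits.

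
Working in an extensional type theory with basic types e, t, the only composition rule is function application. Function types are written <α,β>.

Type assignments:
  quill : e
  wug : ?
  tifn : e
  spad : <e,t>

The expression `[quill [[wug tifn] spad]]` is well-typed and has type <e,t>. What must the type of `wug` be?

<e,<<e,t>,<e,<e,t>>>>

For [quill [[wug tifn] spad]] to have type <e,t> with quill of type e, [[wug tifn] spad] must be the function: [[wug tifn] spad] : <e,<e,t>>.
For [[wug tifn] spad] to have type <e,<e,t>> with spad of type <e,t>, [wug tifn] must be the function: [wug tifn] : <<e,t>,<e,<e,t>>>.
For [wug tifn] to have type <<e,t>,<e,<e,t>>> with tifn of type e, wug must be the function: wug : <e,<<e,t>,<e,<e,t>>>>.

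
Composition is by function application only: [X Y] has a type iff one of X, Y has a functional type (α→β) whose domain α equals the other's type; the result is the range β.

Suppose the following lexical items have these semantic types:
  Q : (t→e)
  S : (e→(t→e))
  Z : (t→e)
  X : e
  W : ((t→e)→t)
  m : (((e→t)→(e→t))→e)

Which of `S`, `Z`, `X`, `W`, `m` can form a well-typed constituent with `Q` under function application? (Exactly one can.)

W

S : (e→(t→e)) — neither side's domain matches the other.
Z : (t→e) — neither side's domain matches the other.
X : e — neither side's domain matches the other.
W — combines: W : ((t→e)→t) takes Q : (t→e) as argument, giving t.
m : (((e→t)→(e→t))→e) — neither side's domain matches the other.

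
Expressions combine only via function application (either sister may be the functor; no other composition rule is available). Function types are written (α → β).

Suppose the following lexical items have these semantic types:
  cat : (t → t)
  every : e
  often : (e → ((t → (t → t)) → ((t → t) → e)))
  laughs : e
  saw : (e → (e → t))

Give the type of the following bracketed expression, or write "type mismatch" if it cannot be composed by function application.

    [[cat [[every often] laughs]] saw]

[every often]: (e → ((t → (t → t)) → ((t → t) → e))) applied to e yields ((t → (t → t)) → ((t → t) → e)).
[[every often] laughs]: ((t → (t → t)) → ((t → t) → e)) and e cannot combine by function application — type clash.

type mismatch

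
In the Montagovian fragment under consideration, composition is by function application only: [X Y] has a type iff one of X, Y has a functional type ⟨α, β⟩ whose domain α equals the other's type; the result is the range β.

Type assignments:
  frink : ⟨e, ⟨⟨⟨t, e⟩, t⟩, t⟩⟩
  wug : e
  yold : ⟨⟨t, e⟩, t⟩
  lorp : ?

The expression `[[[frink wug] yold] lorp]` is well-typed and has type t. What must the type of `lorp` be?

⟨t, t⟩

[[[frink wug] yold] lorp] is required to be t. [[frink wug] yold] : t cannot yield t as functor, so lorp : ⟨t, t⟩.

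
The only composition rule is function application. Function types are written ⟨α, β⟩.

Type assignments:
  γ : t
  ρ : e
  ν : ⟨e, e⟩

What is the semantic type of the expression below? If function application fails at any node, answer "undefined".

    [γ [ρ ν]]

At [ρ ν], ν : ⟨e, e⟩ takes ρ : e, giving e.
At [γ [ρ ν]]: neither t nor e can take the other as argument; the node is ill-typed.

undefined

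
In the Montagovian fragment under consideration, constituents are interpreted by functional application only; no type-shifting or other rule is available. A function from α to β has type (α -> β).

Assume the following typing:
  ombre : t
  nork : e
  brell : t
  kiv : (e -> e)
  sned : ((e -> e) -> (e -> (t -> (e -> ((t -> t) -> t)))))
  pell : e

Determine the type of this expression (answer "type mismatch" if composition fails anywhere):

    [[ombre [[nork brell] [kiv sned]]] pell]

type mismatch

[nork brell]: e and t cannot combine by function application — type clash.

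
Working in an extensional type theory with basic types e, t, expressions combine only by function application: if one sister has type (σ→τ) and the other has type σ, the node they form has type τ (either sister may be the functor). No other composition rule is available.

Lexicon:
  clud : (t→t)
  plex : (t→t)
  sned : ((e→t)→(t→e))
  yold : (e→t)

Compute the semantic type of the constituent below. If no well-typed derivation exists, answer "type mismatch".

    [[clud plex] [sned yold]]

At [clud plex]: neither (t→t) nor (t→t) can take the other as argument; the node is ill-typed.

type mismatch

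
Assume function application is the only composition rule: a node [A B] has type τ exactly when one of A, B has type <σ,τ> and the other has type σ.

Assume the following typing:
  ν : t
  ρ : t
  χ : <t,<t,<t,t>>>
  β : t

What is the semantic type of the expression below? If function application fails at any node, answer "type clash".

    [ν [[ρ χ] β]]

t

[ρ χ] — χ of type <t,<t,<t,t>>> combines with ρ of type t: type <t,<t,t>>.
[[ρ χ] β] — [ρ χ] of type <t,<t,t>> combines with β of type t: type <t,t>.
[ν [[ρ χ] β]] — [[ρ χ] β] of type <t,t> combines with ν of type t: type t.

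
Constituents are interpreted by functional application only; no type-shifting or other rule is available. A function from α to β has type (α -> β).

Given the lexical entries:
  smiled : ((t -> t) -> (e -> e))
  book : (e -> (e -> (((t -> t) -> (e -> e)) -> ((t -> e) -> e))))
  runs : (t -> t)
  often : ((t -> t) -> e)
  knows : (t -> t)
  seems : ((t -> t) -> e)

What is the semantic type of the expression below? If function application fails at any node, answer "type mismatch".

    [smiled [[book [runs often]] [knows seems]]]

[runs often]: functor often : ((t -> t) -> e), argument runs : (t -> t); result e.
[book [runs often]]: functor book : (e -> (e -> (((t -> t) -> (e -> e)) -> ((t -> e) -> e)))), argument [runs often] : e; result (e -> (((t -> t) -> (e -> e)) -> ((t -> e) -> e))).
[knows seems]: functor seems : ((t -> t) -> e), argument knows : (t -> t); result e.
[[book [runs often]] [knows seems]]: functor [book [runs often]] : (e -> (((t -> t) -> (e -> e)) -> ((t -> e) -> e))), argument [knows seems] : e; result (((t -> t) -> (e -> e)) -> ((t -> e) -> e)).
[smiled [[book [runs often]] [knows seems]]]: functor [[book [runs often]] [knows seems]] : (((t -> t) -> (e -> e)) -> ((t -> e) -> e)), argument smiled : ((t -> t) -> (e -> e)); result ((t -> e) -> e).

((t -> e) -> e)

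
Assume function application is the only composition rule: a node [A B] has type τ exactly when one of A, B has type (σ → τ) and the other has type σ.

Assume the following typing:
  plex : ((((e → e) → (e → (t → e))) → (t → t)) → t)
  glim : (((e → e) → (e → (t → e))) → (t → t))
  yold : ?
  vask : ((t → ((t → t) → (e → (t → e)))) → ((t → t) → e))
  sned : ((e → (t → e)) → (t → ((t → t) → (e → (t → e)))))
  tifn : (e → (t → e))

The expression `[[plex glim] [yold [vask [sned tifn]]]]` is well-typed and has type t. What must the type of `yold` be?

(((t → t) → e) → (t → t))

For [[plex glim] [yold [vask [sned tifn]]]] to have type t with [plex glim] of type t, [yold [vask [sned tifn]]] must be the function: [yold [vask [sned tifn]]] : (t → t).
For [yold [vask [sned tifn]]] to have type (t → t) with [vask [sned tifn]] of type ((t → t) → e), yold must be the function: yold : (((t → t) → e) → (t → t)).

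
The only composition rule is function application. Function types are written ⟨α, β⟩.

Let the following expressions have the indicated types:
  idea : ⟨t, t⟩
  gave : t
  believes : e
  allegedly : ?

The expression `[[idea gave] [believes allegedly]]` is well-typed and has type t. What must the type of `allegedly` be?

⟨e, ⟨t, t⟩⟩

For [[idea gave] [believes allegedly]] to have type t with [idea gave] of type t, [believes allegedly] must be the function: [believes allegedly] : ⟨t, t⟩.
For [believes allegedly] to have type ⟨t, t⟩ with believes of type e, allegedly must be the function: allegedly : ⟨e, ⟨t, t⟩⟩.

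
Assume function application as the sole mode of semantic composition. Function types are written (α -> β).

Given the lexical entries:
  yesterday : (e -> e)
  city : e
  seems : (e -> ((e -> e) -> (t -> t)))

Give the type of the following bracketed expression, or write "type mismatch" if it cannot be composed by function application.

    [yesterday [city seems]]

(t -> t)

[city seems]: functor seems : (e -> ((e -> e) -> (t -> t))), argument city : e; result ((e -> e) -> (t -> t)).
[yesterday [city seems]]: functor [city seems] : ((e -> e) -> (t -> t)), argument yesterday : (e -> e); result (t -> t).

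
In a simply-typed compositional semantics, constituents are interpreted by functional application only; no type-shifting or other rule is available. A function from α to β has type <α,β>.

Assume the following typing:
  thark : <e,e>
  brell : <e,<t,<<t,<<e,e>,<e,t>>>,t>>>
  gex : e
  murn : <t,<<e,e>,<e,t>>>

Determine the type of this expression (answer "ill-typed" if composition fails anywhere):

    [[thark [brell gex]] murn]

At [brell gex], brell : <e,<t,<<t,<<e,e>,<e,t>>>,t>>> takes gex : e, giving <t,<<t,<<e,e>,<e,t>>>,t>>.
[thark [brell gex]]: <e,e> and <t,<<t,<<e,e>,<e,t>>>,t>> cannot combine by function application — type clash.

ill-typed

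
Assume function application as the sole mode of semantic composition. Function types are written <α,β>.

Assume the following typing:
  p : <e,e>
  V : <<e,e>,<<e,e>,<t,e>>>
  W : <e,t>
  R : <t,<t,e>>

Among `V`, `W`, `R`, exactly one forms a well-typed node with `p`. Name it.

V — combines: V : <<e,e>,<<e,e>,<t,e>>> takes p : <e,e> as argument, giving <<e,e>,<t,e>>.
W : <e,t> — p needs e; W needs e; neither fits.
R : <t,<t,e>> — p needs e; R needs t; neither fits.

V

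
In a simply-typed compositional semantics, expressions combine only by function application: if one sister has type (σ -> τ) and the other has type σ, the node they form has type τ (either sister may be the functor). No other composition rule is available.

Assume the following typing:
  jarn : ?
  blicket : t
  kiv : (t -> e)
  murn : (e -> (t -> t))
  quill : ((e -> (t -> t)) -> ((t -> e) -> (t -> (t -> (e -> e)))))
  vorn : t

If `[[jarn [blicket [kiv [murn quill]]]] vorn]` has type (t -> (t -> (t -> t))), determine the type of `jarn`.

[[jarn [blicket [kiv [murn quill]]]] vorn] is required to be (t -> (t -> (t -> t))). vorn : t cannot yield (t -> (t -> (t -> t))) as functor, so [jarn [blicket [kiv [murn quill]]]] : (t -> (t -> (t -> (t -> t)))).
[jarn [blicket [kiv [murn quill]]]] is required to be (t -> (t -> (t -> (t -> t)))). [blicket [kiv [murn quill]]] : (t -> (e -> e)) cannot yield (t -> (t -> (t -> (t -> t)))) as functor, so jarn : ((t -> (e -> e)) -> (t -> (t -> (t -> (t -> t))))).

((t -> (e -> e)) -> (t -> (t -> (t -> (t -> t)))))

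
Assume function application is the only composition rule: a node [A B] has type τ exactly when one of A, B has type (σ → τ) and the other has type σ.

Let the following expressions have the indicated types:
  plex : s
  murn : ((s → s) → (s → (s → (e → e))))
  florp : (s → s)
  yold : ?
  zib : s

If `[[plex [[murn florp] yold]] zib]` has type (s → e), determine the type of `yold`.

[[plex [[murn florp] yold]] zib] is required to be (s → e). zib : s cannot yield (s → e) as functor, so [plex [[murn florp] yold]] : (s → (s → e)).
[plex [[murn florp] yold]] is required to be (s → (s → e)). plex : s cannot yield (s → (s → e)) as functor, so [[murn florp] yold] : (s → (s → (s → e))).
[[murn florp] yold] is required to be (s → (s → (s → e))). [murn florp] : (s → (s → (e → e))) cannot yield (s → (s → (s → e))) as functor, so yold : ((s → (s → (e → e))) → (s → (s → (s → e)))).

((s → (s → (e → e))) → (s → (s → (s → e))))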